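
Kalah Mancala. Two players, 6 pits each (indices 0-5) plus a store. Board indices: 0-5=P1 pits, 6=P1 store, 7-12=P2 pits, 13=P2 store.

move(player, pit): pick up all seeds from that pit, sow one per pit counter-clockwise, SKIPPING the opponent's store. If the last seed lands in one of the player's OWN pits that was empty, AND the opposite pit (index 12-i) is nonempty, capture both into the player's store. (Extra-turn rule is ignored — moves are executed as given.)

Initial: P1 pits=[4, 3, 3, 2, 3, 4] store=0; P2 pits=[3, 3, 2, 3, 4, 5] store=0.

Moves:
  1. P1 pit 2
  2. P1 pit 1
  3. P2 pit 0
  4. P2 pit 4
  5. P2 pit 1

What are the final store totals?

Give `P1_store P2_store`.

Answer: 0 1

Derivation:
Move 1: P1 pit2 -> P1=[4,3,0,3,4,5](0) P2=[3,3,2,3,4,5](0)
Move 2: P1 pit1 -> P1=[4,0,1,4,5,5](0) P2=[3,3,2,3,4,5](0)
Move 3: P2 pit0 -> P1=[4,0,1,4,5,5](0) P2=[0,4,3,4,4,5](0)
Move 4: P2 pit4 -> P1=[5,1,1,4,5,5](0) P2=[0,4,3,4,0,6](1)
Move 5: P2 pit1 -> P1=[5,1,1,4,5,5](0) P2=[0,0,4,5,1,7](1)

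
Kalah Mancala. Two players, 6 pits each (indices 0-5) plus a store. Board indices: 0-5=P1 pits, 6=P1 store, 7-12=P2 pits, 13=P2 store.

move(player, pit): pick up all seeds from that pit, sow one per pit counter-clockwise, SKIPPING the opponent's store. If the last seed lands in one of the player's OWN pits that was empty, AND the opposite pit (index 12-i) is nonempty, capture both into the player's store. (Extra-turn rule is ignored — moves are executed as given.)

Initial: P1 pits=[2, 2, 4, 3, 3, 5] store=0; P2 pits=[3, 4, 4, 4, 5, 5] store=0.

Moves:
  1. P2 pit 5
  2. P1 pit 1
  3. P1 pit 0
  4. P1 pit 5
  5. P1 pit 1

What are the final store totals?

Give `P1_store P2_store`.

Answer: 1 1

Derivation:
Move 1: P2 pit5 -> P1=[3,3,5,4,3,5](0) P2=[3,4,4,4,5,0](1)
Move 2: P1 pit1 -> P1=[3,0,6,5,4,5](0) P2=[3,4,4,4,5,0](1)
Move 3: P1 pit0 -> P1=[0,1,7,6,4,5](0) P2=[3,4,4,4,5,0](1)
Move 4: P1 pit5 -> P1=[0,1,7,6,4,0](1) P2=[4,5,5,5,5,0](1)
Move 5: P1 pit1 -> P1=[0,0,8,6,4,0](1) P2=[4,5,5,5,5,0](1)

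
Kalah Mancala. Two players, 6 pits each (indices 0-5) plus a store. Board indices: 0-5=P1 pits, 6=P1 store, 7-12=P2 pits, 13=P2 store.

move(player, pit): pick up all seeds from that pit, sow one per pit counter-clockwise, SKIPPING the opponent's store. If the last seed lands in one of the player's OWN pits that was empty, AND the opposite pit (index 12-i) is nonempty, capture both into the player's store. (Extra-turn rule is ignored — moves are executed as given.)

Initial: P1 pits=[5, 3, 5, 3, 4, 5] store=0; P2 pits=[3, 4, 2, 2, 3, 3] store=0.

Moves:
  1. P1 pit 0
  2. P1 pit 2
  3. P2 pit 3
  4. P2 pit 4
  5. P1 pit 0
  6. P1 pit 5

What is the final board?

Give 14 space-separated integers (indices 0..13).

Answer: 0 6 0 5 6 0 2 5 6 3 1 1 6 1

Derivation:
Move 1: P1 pit0 -> P1=[0,4,6,4,5,6](0) P2=[3,4,2,2,3,3](0)
Move 2: P1 pit2 -> P1=[0,4,0,5,6,7](1) P2=[4,5,2,2,3,3](0)
Move 3: P2 pit3 -> P1=[0,4,0,5,6,7](1) P2=[4,5,2,0,4,4](0)
Move 4: P2 pit4 -> P1=[1,5,0,5,6,7](1) P2=[4,5,2,0,0,5](1)
Move 5: P1 pit0 -> P1=[0,6,0,5,6,7](1) P2=[4,5,2,0,0,5](1)
Move 6: P1 pit5 -> P1=[0,6,0,5,6,0](2) P2=[5,6,3,1,1,6](1)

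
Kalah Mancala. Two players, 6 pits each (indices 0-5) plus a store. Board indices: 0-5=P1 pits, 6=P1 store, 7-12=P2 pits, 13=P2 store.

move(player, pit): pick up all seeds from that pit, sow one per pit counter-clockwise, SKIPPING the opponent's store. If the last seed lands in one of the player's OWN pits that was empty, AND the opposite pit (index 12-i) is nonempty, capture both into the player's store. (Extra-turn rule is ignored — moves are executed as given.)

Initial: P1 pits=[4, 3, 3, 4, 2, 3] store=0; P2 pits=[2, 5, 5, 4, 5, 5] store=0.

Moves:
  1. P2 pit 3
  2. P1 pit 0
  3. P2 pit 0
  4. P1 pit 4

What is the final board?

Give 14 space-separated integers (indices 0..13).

Answer: 0 4 4 5 0 5 1 1 6 6 0 6 6 1

Derivation:
Move 1: P2 pit3 -> P1=[5,3,3,4,2,3](0) P2=[2,5,5,0,6,6](1)
Move 2: P1 pit0 -> P1=[0,4,4,5,3,4](0) P2=[2,5,5,0,6,6](1)
Move 3: P2 pit0 -> P1=[0,4,4,5,3,4](0) P2=[0,6,6,0,6,6](1)
Move 4: P1 pit4 -> P1=[0,4,4,5,0,5](1) P2=[1,6,6,0,6,6](1)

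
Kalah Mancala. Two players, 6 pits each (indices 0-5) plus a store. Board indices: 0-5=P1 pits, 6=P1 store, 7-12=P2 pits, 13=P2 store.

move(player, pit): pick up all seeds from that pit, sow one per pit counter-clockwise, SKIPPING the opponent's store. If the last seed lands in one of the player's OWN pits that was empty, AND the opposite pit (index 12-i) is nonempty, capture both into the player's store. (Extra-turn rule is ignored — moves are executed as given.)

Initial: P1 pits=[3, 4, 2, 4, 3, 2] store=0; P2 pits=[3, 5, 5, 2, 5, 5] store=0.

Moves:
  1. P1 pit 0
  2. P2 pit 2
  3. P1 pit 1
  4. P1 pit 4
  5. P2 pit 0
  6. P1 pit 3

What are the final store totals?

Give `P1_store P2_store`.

Answer: 3 1

Derivation:
Move 1: P1 pit0 -> P1=[0,5,3,5,3,2](0) P2=[3,5,5,2,5,5](0)
Move 2: P2 pit2 -> P1=[1,5,3,5,3,2](0) P2=[3,5,0,3,6,6](1)
Move 3: P1 pit1 -> P1=[1,0,4,6,4,3](1) P2=[3,5,0,3,6,6](1)
Move 4: P1 pit4 -> P1=[1,0,4,6,0,4](2) P2=[4,6,0,3,6,6](1)
Move 5: P2 pit0 -> P1=[1,0,4,6,0,4](2) P2=[0,7,1,4,7,6](1)
Move 6: P1 pit3 -> P1=[1,0,4,0,1,5](3) P2=[1,8,2,4,7,6](1)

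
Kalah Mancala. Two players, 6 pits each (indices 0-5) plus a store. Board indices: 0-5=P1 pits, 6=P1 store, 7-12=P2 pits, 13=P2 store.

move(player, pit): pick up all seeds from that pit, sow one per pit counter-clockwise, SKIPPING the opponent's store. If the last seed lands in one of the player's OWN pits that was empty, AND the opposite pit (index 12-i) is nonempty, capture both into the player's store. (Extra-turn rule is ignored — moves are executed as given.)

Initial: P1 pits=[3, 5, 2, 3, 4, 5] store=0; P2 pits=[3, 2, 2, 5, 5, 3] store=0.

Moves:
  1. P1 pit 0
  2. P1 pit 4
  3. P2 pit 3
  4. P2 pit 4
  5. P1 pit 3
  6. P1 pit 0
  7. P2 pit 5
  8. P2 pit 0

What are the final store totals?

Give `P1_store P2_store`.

Move 1: P1 pit0 -> P1=[0,6,3,4,4,5](0) P2=[3,2,2,5,5,3](0)
Move 2: P1 pit4 -> P1=[0,6,3,4,0,6](1) P2=[4,3,2,5,5,3](0)
Move 3: P2 pit3 -> P1=[1,7,3,4,0,6](1) P2=[4,3,2,0,6,4](1)
Move 4: P2 pit4 -> P1=[2,8,4,5,0,6](1) P2=[4,3,2,0,0,5](2)
Move 5: P1 pit3 -> P1=[2,8,4,0,1,7](2) P2=[5,4,2,0,0,5](2)
Move 6: P1 pit0 -> P1=[0,9,5,0,1,7](2) P2=[5,4,2,0,0,5](2)
Move 7: P2 pit5 -> P1=[1,10,6,1,1,7](2) P2=[5,4,2,0,0,0](3)
Move 8: P2 pit0 -> P1=[0,10,6,1,1,7](2) P2=[0,5,3,1,1,0](5)

Answer: 2 5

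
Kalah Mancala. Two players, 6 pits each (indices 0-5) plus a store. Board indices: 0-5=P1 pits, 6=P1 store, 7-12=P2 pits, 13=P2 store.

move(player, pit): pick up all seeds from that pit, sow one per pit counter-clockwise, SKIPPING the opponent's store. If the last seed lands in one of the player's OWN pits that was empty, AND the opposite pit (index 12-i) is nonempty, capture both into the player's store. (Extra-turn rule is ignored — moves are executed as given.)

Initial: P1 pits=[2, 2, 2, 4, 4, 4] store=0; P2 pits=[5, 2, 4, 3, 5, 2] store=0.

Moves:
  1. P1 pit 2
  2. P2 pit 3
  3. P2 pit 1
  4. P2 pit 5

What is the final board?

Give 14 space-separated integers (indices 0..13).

Answer: 3 3 0 5 5 4 0 5 0 5 1 6 0 2

Derivation:
Move 1: P1 pit2 -> P1=[2,2,0,5,5,4](0) P2=[5,2,4,3,5,2](0)
Move 2: P2 pit3 -> P1=[2,2,0,5,5,4](0) P2=[5,2,4,0,6,3](1)
Move 3: P2 pit1 -> P1=[2,2,0,5,5,4](0) P2=[5,0,5,1,6,3](1)
Move 4: P2 pit5 -> P1=[3,3,0,5,5,4](0) P2=[5,0,5,1,6,0](2)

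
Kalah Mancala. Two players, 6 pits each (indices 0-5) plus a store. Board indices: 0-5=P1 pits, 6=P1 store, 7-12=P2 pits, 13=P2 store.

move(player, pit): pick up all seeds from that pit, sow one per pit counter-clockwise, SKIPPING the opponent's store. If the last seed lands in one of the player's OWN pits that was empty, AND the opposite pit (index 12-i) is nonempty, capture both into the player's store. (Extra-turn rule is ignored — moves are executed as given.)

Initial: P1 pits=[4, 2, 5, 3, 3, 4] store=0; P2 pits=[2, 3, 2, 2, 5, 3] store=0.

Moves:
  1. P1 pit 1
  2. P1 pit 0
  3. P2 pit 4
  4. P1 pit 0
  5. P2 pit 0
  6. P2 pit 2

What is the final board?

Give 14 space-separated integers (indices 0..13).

Answer: 0 3 8 5 4 4 0 0 4 0 3 1 5 1

Derivation:
Move 1: P1 pit1 -> P1=[4,0,6,4,3,4](0) P2=[2,3,2,2,5,3](0)
Move 2: P1 pit0 -> P1=[0,1,7,5,4,4](0) P2=[2,3,2,2,5,3](0)
Move 3: P2 pit4 -> P1=[1,2,8,5,4,4](0) P2=[2,3,2,2,0,4](1)
Move 4: P1 pit0 -> P1=[0,3,8,5,4,4](0) P2=[2,3,2,2,0,4](1)
Move 5: P2 pit0 -> P1=[0,3,8,5,4,4](0) P2=[0,4,3,2,0,4](1)
Move 6: P2 pit2 -> P1=[0,3,8,5,4,4](0) P2=[0,4,0,3,1,5](1)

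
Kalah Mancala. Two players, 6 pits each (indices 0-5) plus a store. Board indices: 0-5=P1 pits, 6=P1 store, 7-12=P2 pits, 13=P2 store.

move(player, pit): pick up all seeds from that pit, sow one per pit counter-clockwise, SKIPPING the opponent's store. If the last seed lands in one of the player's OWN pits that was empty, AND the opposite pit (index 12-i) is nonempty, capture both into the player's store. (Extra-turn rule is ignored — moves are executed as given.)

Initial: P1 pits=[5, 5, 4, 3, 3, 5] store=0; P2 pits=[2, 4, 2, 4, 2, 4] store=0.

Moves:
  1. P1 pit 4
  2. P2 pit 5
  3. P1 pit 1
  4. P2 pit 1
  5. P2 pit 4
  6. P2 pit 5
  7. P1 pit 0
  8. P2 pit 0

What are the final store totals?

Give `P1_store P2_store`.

Move 1: P1 pit4 -> P1=[5,5,4,3,0,6](1) P2=[3,4,2,4,2,4](0)
Move 2: P2 pit5 -> P1=[6,6,5,3,0,6](1) P2=[3,4,2,4,2,0](1)
Move 3: P1 pit1 -> P1=[6,0,6,4,1,7](2) P2=[4,4,2,4,2,0](1)
Move 4: P2 pit1 -> P1=[0,0,6,4,1,7](2) P2=[4,0,3,5,3,0](8)
Move 5: P2 pit4 -> P1=[1,0,6,4,1,7](2) P2=[4,0,3,5,0,1](9)
Move 6: P2 pit5 -> P1=[1,0,6,4,1,7](2) P2=[4,0,3,5,0,0](10)
Move 7: P1 pit0 -> P1=[0,1,6,4,1,7](2) P2=[4,0,3,5,0,0](10)
Move 8: P2 pit0 -> P1=[0,0,6,4,1,7](2) P2=[0,1,4,6,0,0](12)

Answer: 2 12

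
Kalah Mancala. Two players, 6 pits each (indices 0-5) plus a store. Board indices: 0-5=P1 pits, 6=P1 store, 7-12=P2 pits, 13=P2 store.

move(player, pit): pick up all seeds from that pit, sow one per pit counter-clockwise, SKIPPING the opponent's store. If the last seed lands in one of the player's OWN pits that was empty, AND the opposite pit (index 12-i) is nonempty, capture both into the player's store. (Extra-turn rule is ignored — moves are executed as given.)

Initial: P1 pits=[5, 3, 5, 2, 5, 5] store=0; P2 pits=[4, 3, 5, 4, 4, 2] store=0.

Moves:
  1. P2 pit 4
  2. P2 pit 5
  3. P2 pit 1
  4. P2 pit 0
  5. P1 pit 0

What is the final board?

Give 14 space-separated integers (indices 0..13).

Answer: 0 1 6 3 6 6 1 1 1 7 6 1 0 8

Derivation:
Move 1: P2 pit4 -> P1=[6,4,5,2,5,5](0) P2=[4,3,5,4,0,3](1)
Move 2: P2 pit5 -> P1=[7,5,5,2,5,5](0) P2=[4,3,5,4,0,0](2)
Move 3: P2 pit1 -> P1=[7,0,5,2,5,5](0) P2=[4,0,6,5,0,0](8)
Move 4: P2 pit0 -> P1=[7,0,5,2,5,5](0) P2=[0,1,7,6,1,0](8)
Move 5: P1 pit0 -> P1=[0,1,6,3,6,6](1) P2=[1,1,7,6,1,0](8)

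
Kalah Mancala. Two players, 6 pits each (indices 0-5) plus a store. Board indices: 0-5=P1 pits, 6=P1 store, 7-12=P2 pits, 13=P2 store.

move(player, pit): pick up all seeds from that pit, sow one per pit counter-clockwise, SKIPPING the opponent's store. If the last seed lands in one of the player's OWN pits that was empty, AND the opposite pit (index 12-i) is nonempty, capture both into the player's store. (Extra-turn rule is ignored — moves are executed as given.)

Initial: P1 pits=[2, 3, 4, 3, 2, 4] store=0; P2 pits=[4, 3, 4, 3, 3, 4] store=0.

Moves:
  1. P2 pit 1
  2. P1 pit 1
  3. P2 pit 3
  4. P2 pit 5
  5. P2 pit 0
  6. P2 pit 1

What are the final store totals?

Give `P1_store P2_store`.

Move 1: P2 pit1 -> P1=[2,3,4,3,2,4](0) P2=[4,0,5,4,4,4](0)
Move 2: P1 pit1 -> P1=[2,0,5,4,3,4](0) P2=[4,0,5,4,4,4](0)
Move 3: P2 pit3 -> P1=[3,0,5,4,3,4](0) P2=[4,0,5,0,5,5](1)
Move 4: P2 pit5 -> P1=[4,1,6,5,3,4](0) P2=[4,0,5,0,5,0](2)
Move 5: P2 pit0 -> P1=[4,1,6,5,3,4](0) P2=[0,1,6,1,6,0](2)
Move 6: P2 pit1 -> P1=[4,1,6,5,3,4](0) P2=[0,0,7,1,6,0](2)

Answer: 0 2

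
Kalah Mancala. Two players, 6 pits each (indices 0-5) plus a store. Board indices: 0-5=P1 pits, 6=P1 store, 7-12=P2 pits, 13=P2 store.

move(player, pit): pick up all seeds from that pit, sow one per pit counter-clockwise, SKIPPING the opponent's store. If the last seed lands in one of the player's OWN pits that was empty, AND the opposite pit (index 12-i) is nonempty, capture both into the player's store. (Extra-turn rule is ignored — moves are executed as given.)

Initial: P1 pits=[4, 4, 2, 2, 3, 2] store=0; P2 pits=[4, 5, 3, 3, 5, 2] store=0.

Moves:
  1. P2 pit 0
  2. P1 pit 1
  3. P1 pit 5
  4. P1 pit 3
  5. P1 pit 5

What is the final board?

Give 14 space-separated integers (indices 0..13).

Move 1: P2 pit0 -> P1=[4,4,2,2,3,2](0) P2=[0,6,4,4,6,2](0)
Move 2: P1 pit1 -> P1=[4,0,3,3,4,3](0) P2=[0,6,4,4,6,2](0)
Move 3: P1 pit5 -> P1=[4,0,3,3,4,0](1) P2=[1,7,4,4,6,2](0)
Move 4: P1 pit3 -> P1=[4,0,3,0,5,1](2) P2=[1,7,4,4,6,2](0)
Move 5: P1 pit5 -> P1=[4,0,3,0,5,0](3) P2=[1,7,4,4,6,2](0)

Answer: 4 0 3 0 5 0 3 1 7 4 4 6 2 0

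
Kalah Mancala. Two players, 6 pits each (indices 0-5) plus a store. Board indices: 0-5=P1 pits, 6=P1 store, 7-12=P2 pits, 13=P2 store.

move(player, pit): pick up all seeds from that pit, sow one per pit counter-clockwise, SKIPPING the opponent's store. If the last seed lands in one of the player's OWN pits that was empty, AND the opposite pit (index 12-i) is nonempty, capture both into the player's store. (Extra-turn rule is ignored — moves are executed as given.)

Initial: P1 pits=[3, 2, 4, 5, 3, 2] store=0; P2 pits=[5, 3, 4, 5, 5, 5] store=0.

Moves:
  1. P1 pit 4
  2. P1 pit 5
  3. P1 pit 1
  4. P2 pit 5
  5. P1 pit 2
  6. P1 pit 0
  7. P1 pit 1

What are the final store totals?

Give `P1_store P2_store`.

Answer: 3 1

Derivation:
Move 1: P1 pit4 -> P1=[3,2,4,5,0,3](1) P2=[6,3,4,5,5,5](0)
Move 2: P1 pit5 -> P1=[3,2,4,5,0,0](2) P2=[7,4,4,5,5,5](0)
Move 3: P1 pit1 -> P1=[3,0,5,6,0,0](2) P2=[7,4,4,5,5,5](0)
Move 4: P2 pit5 -> P1=[4,1,6,7,0,0](2) P2=[7,4,4,5,5,0](1)
Move 5: P1 pit2 -> P1=[4,1,0,8,1,1](3) P2=[8,5,4,5,5,0](1)
Move 6: P1 pit0 -> P1=[0,2,1,9,2,1](3) P2=[8,5,4,5,5,0](1)
Move 7: P1 pit1 -> P1=[0,0,2,10,2,1](3) P2=[8,5,4,5,5,0](1)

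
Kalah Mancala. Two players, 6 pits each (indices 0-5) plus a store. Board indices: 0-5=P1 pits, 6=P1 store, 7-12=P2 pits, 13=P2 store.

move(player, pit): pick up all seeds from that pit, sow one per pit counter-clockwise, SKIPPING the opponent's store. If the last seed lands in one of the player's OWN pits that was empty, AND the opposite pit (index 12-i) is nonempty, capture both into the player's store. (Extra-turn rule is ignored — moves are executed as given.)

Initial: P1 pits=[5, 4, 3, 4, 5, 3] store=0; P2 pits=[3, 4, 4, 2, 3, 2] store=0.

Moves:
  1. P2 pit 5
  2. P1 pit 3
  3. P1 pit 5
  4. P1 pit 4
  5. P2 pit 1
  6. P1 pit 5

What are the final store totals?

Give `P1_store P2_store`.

Answer: 4 2

Derivation:
Move 1: P2 pit5 -> P1=[6,4,3,4,5,3](0) P2=[3,4,4,2,3,0](1)
Move 2: P1 pit3 -> P1=[6,4,3,0,6,4](1) P2=[4,4,4,2,3,0](1)
Move 3: P1 pit5 -> P1=[6,4,3,0,6,0](2) P2=[5,5,5,2,3,0](1)
Move 4: P1 pit4 -> P1=[6,4,3,0,0,1](3) P2=[6,6,6,3,3,0](1)
Move 5: P2 pit1 -> P1=[7,4,3,0,0,1](3) P2=[6,0,7,4,4,1](2)
Move 6: P1 pit5 -> P1=[7,4,3,0,0,0](4) P2=[6,0,7,4,4,1](2)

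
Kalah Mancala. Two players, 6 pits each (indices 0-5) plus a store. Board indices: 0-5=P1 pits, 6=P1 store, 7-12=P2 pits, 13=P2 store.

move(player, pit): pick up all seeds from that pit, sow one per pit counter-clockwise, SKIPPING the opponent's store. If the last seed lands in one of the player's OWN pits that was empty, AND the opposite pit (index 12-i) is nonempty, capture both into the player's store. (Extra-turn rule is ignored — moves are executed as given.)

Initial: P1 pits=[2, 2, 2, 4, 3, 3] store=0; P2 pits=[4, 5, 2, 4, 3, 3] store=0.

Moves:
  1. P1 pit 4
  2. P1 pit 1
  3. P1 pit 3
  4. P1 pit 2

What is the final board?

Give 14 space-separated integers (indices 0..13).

Answer: 2 0 0 1 2 6 2 6 6 2 4 3 3 0

Derivation:
Move 1: P1 pit4 -> P1=[2,2,2,4,0,4](1) P2=[5,5,2,4,3,3](0)
Move 2: P1 pit1 -> P1=[2,0,3,5,0,4](1) P2=[5,5,2,4,3,3](0)
Move 3: P1 pit3 -> P1=[2,0,3,0,1,5](2) P2=[6,6,2,4,3,3](0)
Move 4: P1 pit2 -> P1=[2,0,0,1,2,6](2) P2=[6,6,2,4,3,3](0)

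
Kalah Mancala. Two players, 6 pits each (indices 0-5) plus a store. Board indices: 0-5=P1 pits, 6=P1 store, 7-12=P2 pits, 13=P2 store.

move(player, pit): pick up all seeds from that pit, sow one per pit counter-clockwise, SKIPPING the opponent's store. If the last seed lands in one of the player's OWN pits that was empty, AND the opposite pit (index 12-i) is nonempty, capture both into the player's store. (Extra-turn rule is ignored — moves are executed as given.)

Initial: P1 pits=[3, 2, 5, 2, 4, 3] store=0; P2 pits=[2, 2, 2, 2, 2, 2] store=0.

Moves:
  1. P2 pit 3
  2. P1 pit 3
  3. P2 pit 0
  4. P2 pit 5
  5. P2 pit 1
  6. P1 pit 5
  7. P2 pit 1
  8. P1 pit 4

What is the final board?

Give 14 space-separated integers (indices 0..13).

Move 1: P2 pit3 -> P1=[3,2,5,2,4,3](0) P2=[2,2,2,0,3,3](0)
Move 2: P1 pit3 -> P1=[3,2,5,0,5,4](0) P2=[2,2,2,0,3,3](0)
Move 3: P2 pit0 -> P1=[3,2,5,0,5,4](0) P2=[0,3,3,0,3,3](0)
Move 4: P2 pit5 -> P1=[4,3,5,0,5,4](0) P2=[0,3,3,0,3,0](1)
Move 5: P2 pit1 -> P1=[4,3,5,0,5,4](0) P2=[0,0,4,1,4,0](1)
Move 6: P1 pit5 -> P1=[4,3,5,0,5,0](1) P2=[1,1,5,1,4,0](1)
Move 7: P2 pit1 -> P1=[4,3,5,0,5,0](1) P2=[1,0,6,1,4,0](1)
Move 8: P1 pit4 -> P1=[4,3,5,0,0,1](2) P2=[2,1,7,1,4,0](1)

Answer: 4 3 5 0 0 1 2 2 1 7 1 4 0 1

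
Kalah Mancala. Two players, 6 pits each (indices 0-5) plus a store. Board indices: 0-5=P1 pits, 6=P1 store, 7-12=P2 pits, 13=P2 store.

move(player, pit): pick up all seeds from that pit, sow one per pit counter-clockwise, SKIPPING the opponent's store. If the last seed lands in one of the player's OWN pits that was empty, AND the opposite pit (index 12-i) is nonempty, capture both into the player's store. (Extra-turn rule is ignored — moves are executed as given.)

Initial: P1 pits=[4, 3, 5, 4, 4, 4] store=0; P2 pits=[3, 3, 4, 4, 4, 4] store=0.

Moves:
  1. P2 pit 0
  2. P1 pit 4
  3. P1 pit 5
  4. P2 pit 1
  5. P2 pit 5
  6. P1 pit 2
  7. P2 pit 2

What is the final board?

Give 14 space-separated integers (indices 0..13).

Answer: 7 5 1 6 1 1 3 3 1 0 8 6 1 3

Derivation:
Move 1: P2 pit0 -> P1=[4,3,5,4,4,4](0) P2=[0,4,5,5,4,4](0)
Move 2: P1 pit4 -> P1=[4,3,5,4,0,5](1) P2=[1,5,5,5,4,4](0)
Move 3: P1 pit5 -> P1=[4,3,5,4,0,0](2) P2=[2,6,6,6,4,4](0)
Move 4: P2 pit1 -> P1=[5,3,5,4,0,0](2) P2=[2,0,7,7,5,5](1)
Move 5: P2 pit5 -> P1=[6,4,6,5,0,0](2) P2=[2,0,7,7,5,0](2)
Move 6: P1 pit2 -> P1=[6,4,0,6,1,1](3) P2=[3,1,7,7,5,0](2)
Move 7: P2 pit2 -> P1=[7,5,1,6,1,1](3) P2=[3,1,0,8,6,1](3)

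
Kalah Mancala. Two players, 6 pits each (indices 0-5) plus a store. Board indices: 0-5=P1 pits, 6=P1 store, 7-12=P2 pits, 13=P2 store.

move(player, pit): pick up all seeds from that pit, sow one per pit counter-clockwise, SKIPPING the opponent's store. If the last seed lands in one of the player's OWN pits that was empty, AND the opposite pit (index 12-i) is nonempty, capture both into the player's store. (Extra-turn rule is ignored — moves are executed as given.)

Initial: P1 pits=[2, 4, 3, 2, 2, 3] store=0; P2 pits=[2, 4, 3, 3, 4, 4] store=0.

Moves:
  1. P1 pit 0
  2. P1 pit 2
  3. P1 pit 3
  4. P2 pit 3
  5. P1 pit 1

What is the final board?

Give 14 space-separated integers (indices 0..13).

Answer: 0 0 1 1 5 6 3 2 4 3 0 5 5 1

Derivation:
Move 1: P1 pit0 -> P1=[0,5,4,2,2,3](0) P2=[2,4,3,3,4,4](0)
Move 2: P1 pit2 -> P1=[0,5,0,3,3,4](1) P2=[2,4,3,3,4,4](0)
Move 3: P1 pit3 -> P1=[0,5,0,0,4,5](2) P2=[2,4,3,3,4,4](0)
Move 4: P2 pit3 -> P1=[0,5,0,0,4,5](2) P2=[2,4,3,0,5,5](1)
Move 5: P1 pit1 -> P1=[0,0,1,1,5,6](3) P2=[2,4,3,0,5,5](1)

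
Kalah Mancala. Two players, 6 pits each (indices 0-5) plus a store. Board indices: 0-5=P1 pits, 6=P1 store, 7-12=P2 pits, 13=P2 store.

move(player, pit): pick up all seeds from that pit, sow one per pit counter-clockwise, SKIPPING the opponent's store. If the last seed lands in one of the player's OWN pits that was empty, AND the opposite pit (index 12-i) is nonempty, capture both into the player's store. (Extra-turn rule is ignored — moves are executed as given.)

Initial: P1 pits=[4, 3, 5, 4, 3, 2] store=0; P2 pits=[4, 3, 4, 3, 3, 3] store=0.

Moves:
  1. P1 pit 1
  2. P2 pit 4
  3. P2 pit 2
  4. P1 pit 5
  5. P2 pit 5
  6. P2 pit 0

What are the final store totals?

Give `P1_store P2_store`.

Answer: 1 10

Derivation:
Move 1: P1 pit1 -> P1=[4,0,6,5,4,2](0) P2=[4,3,4,3,3,3](0)
Move 2: P2 pit4 -> P1=[5,0,6,5,4,2](0) P2=[4,3,4,3,0,4](1)
Move 3: P2 pit2 -> P1=[5,0,6,5,4,2](0) P2=[4,3,0,4,1,5](2)
Move 4: P1 pit5 -> P1=[5,0,6,5,4,0](1) P2=[5,3,0,4,1,5](2)
Move 5: P2 pit5 -> P1=[6,1,7,6,4,0](1) P2=[5,3,0,4,1,0](3)
Move 6: P2 pit0 -> P1=[0,1,7,6,4,0](1) P2=[0,4,1,5,2,0](10)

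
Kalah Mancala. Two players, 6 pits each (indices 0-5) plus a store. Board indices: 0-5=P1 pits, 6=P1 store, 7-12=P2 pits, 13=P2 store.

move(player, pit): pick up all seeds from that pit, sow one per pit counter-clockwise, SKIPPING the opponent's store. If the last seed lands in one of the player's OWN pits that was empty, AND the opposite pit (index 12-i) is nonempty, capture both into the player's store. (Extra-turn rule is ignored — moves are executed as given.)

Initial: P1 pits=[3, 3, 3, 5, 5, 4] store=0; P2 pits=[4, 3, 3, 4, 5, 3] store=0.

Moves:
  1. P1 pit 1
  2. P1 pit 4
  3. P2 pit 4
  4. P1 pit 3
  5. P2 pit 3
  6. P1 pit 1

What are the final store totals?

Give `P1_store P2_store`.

Move 1: P1 pit1 -> P1=[3,0,4,6,6,4](0) P2=[4,3,3,4,5,3](0)
Move 2: P1 pit4 -> P1=[3,0,4,6,0,5](1) P2=[5,4,4,5,5,3](0)
Move 3: P2 pit4 -> P1=[4,1,5,6,0,5](1) P2=[5,4,4,5,0,4](1)
Move 4: P1 pit3 -> P1=[4,1,5,0,1,6](2) P2=[6,5,5,5,0,4](1)
Move 5: P2 pit3 -> P1=[5,2,5,0,1,6](2) P2=[6,5,5,0,1,5](2)
Move 6: P1 pit1 -> P1=[5,0,6,0,1,6](8) P2=[6,5,0,0,1,5](2)

Answer: 8 2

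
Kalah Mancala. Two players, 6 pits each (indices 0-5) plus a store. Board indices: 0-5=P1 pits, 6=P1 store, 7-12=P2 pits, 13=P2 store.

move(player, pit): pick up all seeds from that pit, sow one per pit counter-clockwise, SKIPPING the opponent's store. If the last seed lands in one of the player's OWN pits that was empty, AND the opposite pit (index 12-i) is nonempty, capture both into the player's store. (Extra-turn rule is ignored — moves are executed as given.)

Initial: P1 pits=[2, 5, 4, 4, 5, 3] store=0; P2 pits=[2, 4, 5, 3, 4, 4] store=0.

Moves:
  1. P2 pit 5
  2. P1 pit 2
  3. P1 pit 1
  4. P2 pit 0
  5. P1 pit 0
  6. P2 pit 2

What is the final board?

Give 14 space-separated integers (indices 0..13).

Answer: 1 2 2 7 7 5 2 0 5 0 5 6 1 2

Derivation:
Move 1: P2 pit5 -> P1=[3,6,5,4,5,3](0) P2=[2,4,5,3,4,0](1)
Move 2: P1 pit2 -> P1=[3,6,0,5,6,4](1) P2=[3,4,5,3,4,0](1)
Move 3: P1 pit1 -> P1=[3,0,1,6,7,5](2) P2=[4,4,5,3,4,0](1)
Move 4: P2 pit0 -> P1=[3,0,1,6,7,5](2) P2=[0,5,6,4,5,0](1)
Move 5: P1 pit0 -> P1=[0,1,2,7,7,5](2) P2=[0,5,6,4,5,0](1)
Move 6: P2 pit2 -> P1=[1,2,2,7,7,5](2) P2=[0,5,0,5,6,1](2)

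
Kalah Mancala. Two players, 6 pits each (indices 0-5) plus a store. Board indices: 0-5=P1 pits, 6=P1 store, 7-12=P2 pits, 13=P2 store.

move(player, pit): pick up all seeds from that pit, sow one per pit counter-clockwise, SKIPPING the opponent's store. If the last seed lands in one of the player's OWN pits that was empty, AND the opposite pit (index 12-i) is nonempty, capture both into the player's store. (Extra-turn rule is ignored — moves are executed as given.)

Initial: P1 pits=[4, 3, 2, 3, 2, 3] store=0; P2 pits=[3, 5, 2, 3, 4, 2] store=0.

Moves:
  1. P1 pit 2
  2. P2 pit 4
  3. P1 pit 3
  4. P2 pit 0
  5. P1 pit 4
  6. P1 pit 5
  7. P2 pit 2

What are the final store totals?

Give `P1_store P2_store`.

Move 1: P1 pit2 -> P1=[4,3,0,4,3,3](0) P2=[3,5,2,3,4,2](0)
Move 2: P2 pit4 -> P1=[5,4,0,4,3,3](0) P2=[3,5,2,3,0,3](1)
Move 3: P1 pit3 -> P1=[5,4,0,0,4,4](1) P2=[4,5,2,3,0,3](1)
Move 4: P2 pit0 -> P1=[5,0,0,0,4,4](1) P2=[0,6,3,4,0,3](6)
Move 5: P1 pit4 -> P1=[5,0,0,0,0,5](2) P2=[1,7,3,4,0,3](6)
Move 6: P1 pit5 -> P1=[5,0,0,0,0,0](3) P2=[2,8,4,5,0,3](6)
Move 7: P2 pit2 -> P1=[5,0,0,0,0,0](3) P2=[2,8,0,6,1,4](7)

Answer: 3 7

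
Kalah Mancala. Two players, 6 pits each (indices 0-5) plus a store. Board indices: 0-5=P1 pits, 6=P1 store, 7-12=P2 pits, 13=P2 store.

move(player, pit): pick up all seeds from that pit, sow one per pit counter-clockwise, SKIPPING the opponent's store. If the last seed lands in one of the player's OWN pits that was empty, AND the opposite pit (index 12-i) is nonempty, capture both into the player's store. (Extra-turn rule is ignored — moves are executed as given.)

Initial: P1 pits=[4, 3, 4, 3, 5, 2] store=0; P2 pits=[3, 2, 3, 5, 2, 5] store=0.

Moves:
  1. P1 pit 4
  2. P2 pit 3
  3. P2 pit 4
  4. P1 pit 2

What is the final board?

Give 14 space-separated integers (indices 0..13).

Move 1: P1 pit4 -> P1=[4,3,4,3,0,3](1) P2=[4,3,4,5,2,5](0)
Move 2: P2 pit3 -> P1=[5,4,4,3,0,3](1) P2=[4,3,4,0,3,6](1)
Move 3: P2 pit4 -> P1=[6,4,4,3,0,3](1) P2=[4,3,4,0,0,7](2)
Move 4: P1 pit2 -> P1=[6,4,0,4,1,4](2) P2=[4,3,4,0,0,7](2)

Answer: 6 4 0 4 1 4 2 4 3 4 0 0 7 2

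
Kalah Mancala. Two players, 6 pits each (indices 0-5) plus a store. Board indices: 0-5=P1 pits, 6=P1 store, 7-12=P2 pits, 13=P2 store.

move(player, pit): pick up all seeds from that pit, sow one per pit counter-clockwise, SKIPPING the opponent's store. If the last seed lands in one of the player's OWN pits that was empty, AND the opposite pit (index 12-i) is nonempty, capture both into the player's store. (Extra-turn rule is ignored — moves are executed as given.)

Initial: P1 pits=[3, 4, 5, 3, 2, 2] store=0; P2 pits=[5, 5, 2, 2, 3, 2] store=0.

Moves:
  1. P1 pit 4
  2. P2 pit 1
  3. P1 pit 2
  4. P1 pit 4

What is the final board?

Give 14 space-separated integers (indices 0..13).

Move 1: P1 pit4 -> P1=[3,4,5,3,0,3](1) P2=[5,5,2,2,3,2](0)
Move 2: P2 pit1 -> P1=[3,4,5,3,0,3](1) P2=[5,0,3,3,4,3](1)
Move 3: P1 pit2 -> P1=[3,4,0,4,1,4](2) P2=[6,0,3,3,4,3](1)
Move 4: P1 pit4 -> P1=[3,4,0,4,0,5](2) P2=[6,0,3,3,4,3](1)

Answer: 3 4 0 4 0 5 2 6 0 3 3 4 3 1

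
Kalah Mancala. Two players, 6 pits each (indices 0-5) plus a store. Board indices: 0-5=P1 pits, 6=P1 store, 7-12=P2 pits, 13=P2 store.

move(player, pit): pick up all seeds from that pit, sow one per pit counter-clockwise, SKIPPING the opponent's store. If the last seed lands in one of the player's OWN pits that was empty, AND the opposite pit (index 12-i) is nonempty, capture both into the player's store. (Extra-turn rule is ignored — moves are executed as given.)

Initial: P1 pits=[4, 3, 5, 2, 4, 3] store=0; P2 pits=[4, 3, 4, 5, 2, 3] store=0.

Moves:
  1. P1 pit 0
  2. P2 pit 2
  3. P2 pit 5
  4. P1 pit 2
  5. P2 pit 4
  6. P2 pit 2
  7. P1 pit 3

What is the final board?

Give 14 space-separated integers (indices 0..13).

Answer: 2 5 0 0 7 5 2 6 4 0 7 0 1 3

Derivation:
Move 1: P1 pit0 -> P1=[0,4,6,3,5,3](0) P2=[4,3,4,5,2,3](0)
Move 2: P2 pit2 -> P1=[0,4,6,3,5,3](0) P2=[4,3,0,6,3,4](1)
Move 3: P2 pit5 -> P1=[1,5,7,3,5,3](0) P2=[4,3,0,6,3,0](2)
Move 4: P1 pit2 -> P1=[1,5,0,4,6,4](1) P2=[5,4,1,6,3,0](2)
Move 5: P2 pit4 -> P1=[2,5,0,4,6,4](1) P2=[5,4,1,6,0,1](3)
Move 6: P2 pit2 -> P1=[2,5,0,4,6,4](1) P2=[5,4,0,7,0,1](3)
Move 7: P1 pit3 -> P1=[2,5,0,0,7,5](2) P2=[6,4,0,7,0,1](3)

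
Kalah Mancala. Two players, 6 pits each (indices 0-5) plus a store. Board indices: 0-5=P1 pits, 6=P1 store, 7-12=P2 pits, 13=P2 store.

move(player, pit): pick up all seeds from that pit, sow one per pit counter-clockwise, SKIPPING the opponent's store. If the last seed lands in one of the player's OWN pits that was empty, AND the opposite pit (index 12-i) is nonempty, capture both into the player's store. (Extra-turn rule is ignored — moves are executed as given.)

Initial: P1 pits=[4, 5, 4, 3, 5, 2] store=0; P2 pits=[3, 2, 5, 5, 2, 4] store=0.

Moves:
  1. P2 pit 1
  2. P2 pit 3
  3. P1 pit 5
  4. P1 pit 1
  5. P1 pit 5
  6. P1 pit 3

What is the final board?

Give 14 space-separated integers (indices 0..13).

Answer: 5 0 6 0 7 1 4 6 0 6 0 3 5 1

Derivation:
Move 1: P2 pit1 -> P1=[4,5,4,3,5,2](0) P2=[3,0,6,6,2,4](0)
Move 2: P2 pit3 -> P1=[5,6,5,3,5,2](0) P2=[3,0,6,0,3,5](1)
Move 3: P1 pit5 -> P1=[5,6,5,3,5,0](1) P2=[4,0,6,0,3,5](1)
Move 4: P1 pit1 -> P1=[5,0,6,4,6,1](2) P2=[5,0,6,0,3,5](1)
Move 5: P1 pit5 -> P1=[5,0,6,4,6,0](3) P2=[5,0,6,0,3,5](1)
Move 6: P1 pit3 -> P1=[5,0,6,0,7,1](4) P2=[6,0,6,0,3,5](1)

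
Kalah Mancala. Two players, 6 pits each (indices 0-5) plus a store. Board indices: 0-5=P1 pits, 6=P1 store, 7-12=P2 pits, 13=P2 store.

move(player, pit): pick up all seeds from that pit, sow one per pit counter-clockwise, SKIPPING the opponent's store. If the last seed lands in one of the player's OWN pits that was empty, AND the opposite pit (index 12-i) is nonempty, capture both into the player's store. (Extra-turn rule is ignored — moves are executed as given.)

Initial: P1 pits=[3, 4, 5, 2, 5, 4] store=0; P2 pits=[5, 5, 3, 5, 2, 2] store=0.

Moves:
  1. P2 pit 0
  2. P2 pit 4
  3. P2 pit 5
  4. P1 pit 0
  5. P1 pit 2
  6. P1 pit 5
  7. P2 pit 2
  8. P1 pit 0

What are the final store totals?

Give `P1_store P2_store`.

Answer: 2 3

Derivation:
Move 1: P2 pit0 -> P1=[3,4,5,2,5,4](0) P2=[0,6,4,6,3,3](0)
Move 2: P2 pit4 -> P1=[4,4,5,2,5,4](0) P2=[0,6,4,6,0,4](1)
Move 3: P2 pit5 -> P1=[5,5,6,2,5,4](0) P2=[0,6,4,6,0,0](2)
Move 4: P1 pit0 -> P1=[0,6,7,3,6,5](0) P2=[0,6,4,6,0,0](2)
Move 5: P1 pit2 -> P1=[0,6,0,4,7,6](1) P2=[1,7,5,6,0,0](2)
Move 6: P1 pit5 -> P1=[0,6,0,4,7,0](2) P2=[2,8,6,7,1,0](2)
Move 7: P2 pit2 -> P1=[1,7,0,4,7,0](2) P2=[2,8,0,8,2,1](3)
Move 8: P1 pit0 -> P1=[0,8,0,4,7,0](2) P2=[2,8,0,8,2,1](3)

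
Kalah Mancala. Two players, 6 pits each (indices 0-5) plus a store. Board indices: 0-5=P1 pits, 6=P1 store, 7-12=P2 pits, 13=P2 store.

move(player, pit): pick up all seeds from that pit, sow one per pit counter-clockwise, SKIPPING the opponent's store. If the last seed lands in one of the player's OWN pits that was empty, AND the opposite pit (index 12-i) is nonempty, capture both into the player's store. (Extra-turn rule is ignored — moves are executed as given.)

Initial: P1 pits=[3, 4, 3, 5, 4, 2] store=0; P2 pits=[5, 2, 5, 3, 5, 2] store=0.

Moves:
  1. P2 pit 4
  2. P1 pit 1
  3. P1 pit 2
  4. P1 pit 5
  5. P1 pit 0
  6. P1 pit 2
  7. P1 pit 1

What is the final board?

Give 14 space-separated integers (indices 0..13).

Answer: 0 0 0 9 7 0 7 7 3 6 0 0 3 1

Derivation:
Move 1: P2 pit4 -> P1=[4,5,4,5,4,2](0) P2=[5,2,5,3,0,3](1)
Move 2: P1 pit1 -> P1=[4,0,5,6,5,3](1) P2=[5,2,5,3,0,3](1)
Move 3: P1 pit2 -> P1=[4,0,0,7,6,4](2) P2=[6,2,5,3,0,3](1)
Move 4: P1 pit5 -> P1=[4,0,0,7,6,0](3) P2=[7,3,6,3,0,3](1)
Move 5: P1 pit0 -> P1=[0,1,1,8,7,0](3) P2=[7,3,6,3,0,3](1)
Move 6: P1 pit2 -> P1=[0,1,0,9,7,0](3) P2=[7,3,6,3,0,3](1)
Move 7: P1 pit1 -> P1=[0,0,0,9,7,0](7) P2=[7,3,6,0,0,3](1)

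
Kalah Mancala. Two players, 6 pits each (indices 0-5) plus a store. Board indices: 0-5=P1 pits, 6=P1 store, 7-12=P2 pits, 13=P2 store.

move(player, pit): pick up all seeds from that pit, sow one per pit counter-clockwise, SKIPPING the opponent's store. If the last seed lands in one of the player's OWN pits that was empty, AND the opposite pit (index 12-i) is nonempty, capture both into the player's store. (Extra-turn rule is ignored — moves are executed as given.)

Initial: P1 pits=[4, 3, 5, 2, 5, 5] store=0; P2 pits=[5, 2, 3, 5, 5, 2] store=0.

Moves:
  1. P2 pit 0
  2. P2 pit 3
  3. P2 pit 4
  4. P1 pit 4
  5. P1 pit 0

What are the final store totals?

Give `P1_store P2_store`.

Answer: 2 2

Derivation:
Move 1: P2 pit0 -> P1=[4,3,5,2,5,5](0) P2=[0,3,4,6,6,3](0)
Move 2: P2 pit3 -> P1=[5,4,6,2,5,5](0) P2=[0,3,4,0,7,4](1)
Move 3: P2 pit4 -> P1=[6,5,7,3,6,5](0) P2=[0,3,4,0,0,5](2)
Move 4: P1 pit4 -> P1=[6,5,7,3,0,6](1) P2=[1,4,5,1,0,5](2)
Move 5: P1 pit0 -> P1=[0,6,8,4,1,7](2) P2=[1,4,5,1,0,5](2)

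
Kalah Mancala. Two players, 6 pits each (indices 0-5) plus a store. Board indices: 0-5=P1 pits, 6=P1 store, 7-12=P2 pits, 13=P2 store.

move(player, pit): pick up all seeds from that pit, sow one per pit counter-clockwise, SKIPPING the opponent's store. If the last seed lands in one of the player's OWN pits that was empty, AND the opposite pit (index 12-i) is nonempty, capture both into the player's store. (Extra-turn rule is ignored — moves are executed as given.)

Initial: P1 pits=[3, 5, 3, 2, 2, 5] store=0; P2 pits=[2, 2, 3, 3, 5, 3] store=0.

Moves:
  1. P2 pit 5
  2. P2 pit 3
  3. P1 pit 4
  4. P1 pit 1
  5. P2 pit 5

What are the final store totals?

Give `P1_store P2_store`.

Answer: 2 3

Derivation:
Move 1: P2 pit5 -> P1=[4,6,3,2,2,5](0) P2=[2,2,3,3,5,0](1)
Move 2: P2 pit3 -> P1=[4,6,3,2,2,5](0) P2=[2,2,3,0,6,1](2)
Move 3: P1 pit4 -> P1=[4,6,3,2,0,6](1) P2=[2,2,3,0,6,1](2)
Move 4: P1 pit1 -> P1=[4,0,4,3,1,7](2) P2=[3,2,3,0,6,1](2)
Move 5: P2 pit5 -> P1=[4,0,4,3,1,7](2) P2=[3,2,3,0,6,0](3)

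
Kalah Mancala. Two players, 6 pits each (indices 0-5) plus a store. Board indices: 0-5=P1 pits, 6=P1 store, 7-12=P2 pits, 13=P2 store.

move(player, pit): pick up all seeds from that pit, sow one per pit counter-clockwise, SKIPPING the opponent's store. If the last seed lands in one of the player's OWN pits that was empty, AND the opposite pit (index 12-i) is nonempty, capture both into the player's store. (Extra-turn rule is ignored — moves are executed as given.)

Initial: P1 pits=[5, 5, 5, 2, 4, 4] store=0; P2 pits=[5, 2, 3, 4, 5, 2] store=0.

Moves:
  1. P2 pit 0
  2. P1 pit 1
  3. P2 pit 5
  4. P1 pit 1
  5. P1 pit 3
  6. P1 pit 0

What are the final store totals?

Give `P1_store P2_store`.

Answer: 3 1

Derivation:
Move 1: P2 pit0 -> P1=[5,5,5,2,4,4](0) P2=[0,3,4,5,6,3](0)
Move 2: P1 pit1 -> P1=[5,0,6,3,5,5](1) P2=[0,3,4,5,6,3](0)
Move 3: P2 pit5 -> P1=[6,1,6,3,5,5](1) P2=[0,3,4,5,6,0](1)
Move 4: P1 pit1 -> P1=[6,0,7,3,5,5](1) P2=[0,3,4,5,6,0](1)
Move 5: P1 pit3 -> P1=[6,0,7,0,6,6](2) P2=[0,3,4,5,6,0](1)
Move 6: P1 pit0 -> P1=[0,1,8,1,7,7](3) P2=[0,3,4,5,6,0](1)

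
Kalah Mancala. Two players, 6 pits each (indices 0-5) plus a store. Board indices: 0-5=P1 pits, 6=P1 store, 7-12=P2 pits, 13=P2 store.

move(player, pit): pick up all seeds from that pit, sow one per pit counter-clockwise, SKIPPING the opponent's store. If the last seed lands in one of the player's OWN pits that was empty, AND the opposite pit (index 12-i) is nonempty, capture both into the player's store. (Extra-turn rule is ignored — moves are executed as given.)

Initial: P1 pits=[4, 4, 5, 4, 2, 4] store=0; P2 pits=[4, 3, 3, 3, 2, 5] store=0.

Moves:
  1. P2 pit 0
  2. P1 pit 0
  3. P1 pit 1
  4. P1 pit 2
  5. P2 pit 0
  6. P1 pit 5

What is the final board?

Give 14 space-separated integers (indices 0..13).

Answer: 0 0 0 7 5 0 3 1 7 6 5 4 5 0

Derivation:
Move 1: P2 pit0 -> P1=[4,4,5,4,2,4](0) P2=[0,4,4,4,3,5](0)
Move 2: P1 pit0 -> P1=[0,5,6,5,3,4](0) P2=[0,4,4,4,3,5](0)
Move 3: P1 pit1 -> P1=[0,0,7,6,4,5](1) P2=[0,4,4,4,3,5](0)
Move 4: P1 pit2 -> P1=[0,0,0,7,5,6](2) P2=[1,5,5,4,3,5](0)
Move 5: P2 pit0 -> P1=[0,0,0,7,5,6](2) P2=[0,6,5,4,3,5](0)
Move 6: P1 pit5 -> P1=[0,0,0,7,5,0](3) P2=[1,7,6,5,4,5](0)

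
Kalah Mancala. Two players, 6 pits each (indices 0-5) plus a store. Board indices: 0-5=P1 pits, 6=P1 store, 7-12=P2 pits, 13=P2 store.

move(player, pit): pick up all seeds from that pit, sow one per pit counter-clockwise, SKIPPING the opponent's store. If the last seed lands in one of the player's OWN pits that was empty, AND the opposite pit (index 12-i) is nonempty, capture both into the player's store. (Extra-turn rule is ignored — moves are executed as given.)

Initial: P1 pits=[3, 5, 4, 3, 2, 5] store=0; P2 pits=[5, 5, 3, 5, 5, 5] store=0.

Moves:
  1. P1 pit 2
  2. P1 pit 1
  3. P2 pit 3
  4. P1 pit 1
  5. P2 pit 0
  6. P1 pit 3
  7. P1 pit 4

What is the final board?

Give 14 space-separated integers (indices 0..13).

Move 1: P1 pit2 -> P1=[3,5,0,4,3,6](1) P2=[5,5,3,5,5,5](0)
Move 2: P1 pit1 -> P1=[3,0,1,5,4,7](2) P2=[5,5,3,5,5,5](0)
Move 3: P2 pit3 -> P1=[4,1,1,5,4,7](2) P2=[5,5,3,0,6,6](1)
Move 4: P1 pit1 -> P1=[4,0,2,5,4,7](2) P2=[5,5,3,0,6,6](1)
Move 5: P2 pit0 -> P1=[4,0,2,5,4,7](2) P2=[0,6,4,1,7,7](1)
Move 6: P1 pit3 -> P1=[4,0,2,0,5,8](3) P2=[1,7,4,1,7,7](1)
Move 7: P1 pit4 -> P1=[4,0,2,0,0,9](4) P2=[2,8,5,1,7,7](1)

Answer: 4 0 2 0 0 9 4 2 8 5 1 7 7 1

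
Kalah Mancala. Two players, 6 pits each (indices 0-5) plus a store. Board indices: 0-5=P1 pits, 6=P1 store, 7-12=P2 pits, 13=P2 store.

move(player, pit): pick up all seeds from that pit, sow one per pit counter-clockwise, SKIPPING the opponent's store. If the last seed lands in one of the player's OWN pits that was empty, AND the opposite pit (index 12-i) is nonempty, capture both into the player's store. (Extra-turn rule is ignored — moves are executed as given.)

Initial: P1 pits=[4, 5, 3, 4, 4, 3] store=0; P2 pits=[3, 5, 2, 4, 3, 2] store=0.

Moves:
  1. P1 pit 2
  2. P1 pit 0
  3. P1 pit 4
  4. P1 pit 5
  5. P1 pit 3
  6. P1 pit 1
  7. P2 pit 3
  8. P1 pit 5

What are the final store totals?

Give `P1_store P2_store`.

Answer: 5 1

Derivation:
Move 1: P1 pit2 -> P1=[4,5,0,5,5,4](0) P2=[3,5,2,4,3,2](0)
Move 2: P1 pit0 -> P1=[0,6,1,6,6,4](0) P2=[3,5,2,4,3,2](0)
Move 3: P1 pit4 -> P1=[0,6,1,6,0,5](1) P2=[4,6,3,5,3,2](0)
Move 4: P1 pit5 -> P1=[0,6,1,6,0,0](2) P2=[5,7,4,6,3,2](0)
Move 5: P1 pit3 -> P1=[0,6,1,0,1,1](3) P2=[6,8,5,6,3,2](0)
Move 6: P1 pit1 -> P1=[0,0,2,1,2,2](4) P2=[7,8,5,6,3,2](0)
Move 7: P2 pit3 -> P1=[1,1,3,1,2,2](4) P2=[7,8,5,0,4,3](1)
Move 8: P1 pit5 -> P1=[1,1,3,1,2,0](5) P2=[8,8,5,0,4,3](1)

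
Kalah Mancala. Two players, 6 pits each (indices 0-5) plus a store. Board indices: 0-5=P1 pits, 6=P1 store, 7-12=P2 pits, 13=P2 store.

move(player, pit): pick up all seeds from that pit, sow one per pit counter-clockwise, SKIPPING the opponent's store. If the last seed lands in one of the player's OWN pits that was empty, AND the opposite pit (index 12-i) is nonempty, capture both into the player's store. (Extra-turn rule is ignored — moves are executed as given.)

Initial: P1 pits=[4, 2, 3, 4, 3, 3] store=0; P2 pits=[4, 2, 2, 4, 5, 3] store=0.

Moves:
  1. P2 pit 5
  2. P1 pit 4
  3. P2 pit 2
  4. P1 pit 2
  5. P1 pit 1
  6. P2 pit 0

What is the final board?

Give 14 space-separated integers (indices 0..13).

Move 1: P2 pit5 -> P1=[5,3,3,4,3,3](0) P2=[4,2,2,4,5,0](1)
Move 2: P1 pit4 -> P1=[5,3,3,4,0,4](1) P2=[5,2,2,4,5,0](1)
Move 3: P2 pit2 -> P1=[5,3,3,4,0,4](1) P2=[5,2,0,5,6,0](1)
Move 4: P1 pit2 -> P1=[5,3,0,5,1,5](1) P2=[5,2,0,5,6,0](1)
Move 5: P1 pit1 -> P1=[5,0,1,6,2,5](1) P2=[5,2,0,5,6,0](1)
Move 6: P2 pit0 -> P1=[0,0,1,6,2,5](1) P2=[0,3,1,6,7,0](7)

Answer: 0 0 1 6 2 5 1 0 3 1 6 7 0 7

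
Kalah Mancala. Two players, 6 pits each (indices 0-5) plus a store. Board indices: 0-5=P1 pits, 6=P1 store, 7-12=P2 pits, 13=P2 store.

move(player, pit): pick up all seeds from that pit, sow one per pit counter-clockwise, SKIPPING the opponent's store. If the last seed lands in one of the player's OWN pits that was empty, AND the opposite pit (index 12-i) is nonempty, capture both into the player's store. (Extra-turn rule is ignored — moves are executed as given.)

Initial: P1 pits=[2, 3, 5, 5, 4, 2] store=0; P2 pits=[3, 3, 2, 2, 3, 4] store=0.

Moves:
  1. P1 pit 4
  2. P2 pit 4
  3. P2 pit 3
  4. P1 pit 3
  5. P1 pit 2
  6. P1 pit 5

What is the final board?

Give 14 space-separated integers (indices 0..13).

Move 1: P1 pit4 -> P1=[2,3,5,5,0,3](1) P2=[4,4,2,2,3,4](0)
Move 2: P2 pit4 -> P1=[3,3,5,5,0,3](1) P2=[4,4,2,2,0,5](1)
Move 3: P2 pit3 -> P1=[3,3,5,5,0,3](1) P2=[4,4,2,0,1,6](1)
Move 4: P1 pit3 -> P1=[3,3,5,0,1,4](2) P2=[5,5,2,0,1,6](1)
Move 5: P1 pit2 -> P1=[3,3,0,1,2,5](3) P2=[6,5,2,0,1,6](1)
Move 6: P1 pit5 -> P1=[3,3,0,1,2,0](4) P2=[7,6,3,1,1,6](1)

Answer: 3 3 0 1 2 0 4 7 6 3 1 1 6 1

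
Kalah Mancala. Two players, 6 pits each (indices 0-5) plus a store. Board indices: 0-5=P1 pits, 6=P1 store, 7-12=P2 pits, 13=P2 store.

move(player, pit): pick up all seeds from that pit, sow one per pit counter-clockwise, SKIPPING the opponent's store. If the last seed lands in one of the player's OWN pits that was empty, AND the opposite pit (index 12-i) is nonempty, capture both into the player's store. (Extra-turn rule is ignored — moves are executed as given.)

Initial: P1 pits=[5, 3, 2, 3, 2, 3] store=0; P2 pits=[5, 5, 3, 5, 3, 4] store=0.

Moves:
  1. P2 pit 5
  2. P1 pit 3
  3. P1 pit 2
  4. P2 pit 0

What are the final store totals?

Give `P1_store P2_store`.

Move 1: P2 pit5 -> P1=[6,4,3,3,2,3](0) P2=[5,5,3,5,3,0](1)
Move 2: P1 pit3 -> P1=[6,4,3,0,3,4](1) P2=[5,5,3,5,3,0](1)
Move 3: P1 pit2 -> P1=[6,4,0,1,4,5](1) P2=[5,5,3,5,3,0](1)
Move 4: P2 pit0 -> P1=[0,4,0,1,4,5](1) P2=[0,6,4,6,4,0](8)

Answer: 1 8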